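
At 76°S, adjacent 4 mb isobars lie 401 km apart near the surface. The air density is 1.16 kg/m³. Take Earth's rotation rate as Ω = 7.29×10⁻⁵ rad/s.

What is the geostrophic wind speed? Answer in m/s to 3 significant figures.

6.08 m/s

Coriolis parameter at 76°S:
f = 2Ω sin φ = 2 × 7.29×10⁻⁵ × sin 76° = 1.41×10⁻⁴ s⁻¹
Pressure gradient: |∂P/∂n| = 400 Pa / 401000 m = 9.98×10⁻⁴ Pa/m
Geostrophic balance (pressure-gradient force = Coriolis force):
V_g = (1/(fρ)) |∂P/∂n| = 9.98×10⁻⁴ / (1.41×10⁻⁴ × 1.16) = 6.08 m/s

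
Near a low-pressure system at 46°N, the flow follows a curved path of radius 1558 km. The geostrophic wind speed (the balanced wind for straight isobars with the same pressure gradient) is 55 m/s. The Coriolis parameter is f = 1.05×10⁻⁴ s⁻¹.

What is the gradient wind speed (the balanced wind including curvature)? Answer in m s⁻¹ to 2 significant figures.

Around a low, centrifugal force acts outward with Coriolis, so pressure-gradient force balances both:
(1/ρ)|∂P/∂n| = fV + V²/R  →  V² + fR·V − fR·V_g = 0
With fR = 1.05×10⁻⁴ × 1558×10³ m = 164 m/s:
V = [−fR + √((fR)² + 4 fR V_g)]/2 = [−164 + √(164² + 4×164×55)]/2 = 43.5 m/s
Subgeostrophic (V < V_g = 55 m/s), as expected around a low.

43 m s⁻¹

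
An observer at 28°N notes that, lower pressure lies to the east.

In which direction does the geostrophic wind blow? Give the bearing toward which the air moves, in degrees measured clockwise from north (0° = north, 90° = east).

The pressure-gradient force points toward the east (bearing 090°).
Geostrophic balance: in the Northern Hemisphere the Coriolis force deflects motion to the right, so the geostrophic wind blows 90° to the right of the pressure-gradient force (low pressure on the left).
Rotating 090° by 90° clockwise gives 180° — the wind blows toward the south.

180°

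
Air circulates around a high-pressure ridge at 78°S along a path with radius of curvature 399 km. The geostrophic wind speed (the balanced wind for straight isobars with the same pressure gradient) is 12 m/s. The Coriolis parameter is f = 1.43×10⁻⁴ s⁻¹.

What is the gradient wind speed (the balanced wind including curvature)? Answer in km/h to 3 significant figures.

61.8 km/h

Around a high, pressure-gradient force acts outward with centrifugal, so Coriolis balances both:
fV = (1/ρ)|∂P/∂n| + V²/R  →  V² − fR·V + fR·V_g = 0
With fR = 1.43×10⁻⁴ × 399×10³ m = 57.1 m/s:
V = [fR − √((fR)² − 4 fR V_g)]/2 = [57.1 − √(57.1² − 4×57.1×12)]/2 = 17.2 m/s
Supergeostrophic (V > V_g = 12 m/s), as expected around a high.
Converting: 17.2 m/s × 3.6 = 61.8 km/h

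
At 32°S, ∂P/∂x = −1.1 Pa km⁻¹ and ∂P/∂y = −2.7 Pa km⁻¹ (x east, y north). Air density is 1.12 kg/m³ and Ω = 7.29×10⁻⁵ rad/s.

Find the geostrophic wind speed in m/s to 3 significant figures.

Coriolis parameter at 32°S:
f = 2Ω sin φ = 2 × 7.29×10⁻⁵ × sin 32° = 7.73×10⁻⁵ s⁻¹
In the Southern Hemisphere f is negative: f = −7.73×10⁻⁵ s⁻¹.
Component geostrophic relations (x east, y north):
u_g = −(1/(fρ)) ∂P/∂y,  v_g = (1/(fρ)) ∂P/∂x
u_g = −(−2.7×10⁻³)/(−7.73×10⁻⁵ × 1.12) = −31.2 m/s;  v_g = (−1.1×10⁻³)/(−7.73×10⁻⁵ × 1.12) = 12.7 m/s
|V_g| = √(u_g² + v_g²) = 33.7 m/s

33.7 m/s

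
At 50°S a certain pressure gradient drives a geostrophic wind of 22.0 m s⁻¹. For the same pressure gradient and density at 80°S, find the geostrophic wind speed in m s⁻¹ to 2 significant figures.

With the same pressure gradient and density, V_g ∝ 1/f ∝ 1/sin φ.
V₂ = V₁ · sin φ₁ / sin φ₂ = 22.0 × sin 50° / sin 80°
V₂ = 22.0 × 0.7660/0.9848 = 17 m s⁻¹

17 m s⁻¹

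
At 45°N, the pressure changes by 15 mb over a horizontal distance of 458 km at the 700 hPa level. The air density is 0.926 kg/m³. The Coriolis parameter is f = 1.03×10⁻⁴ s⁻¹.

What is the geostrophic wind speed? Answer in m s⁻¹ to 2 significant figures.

Pressure gradient: |∂P/∂n| = 1500 Pa / 458000 m = 3.28×10⁻³ Pa/m
Geostrophic balance (pressure-gradient force = Coriolis force):
V_g = (1/(fρ)) |∂P/∂n| = 3.28×10⁻³ / (1.03×10⁻⁴ × 0.926) = 34.3 m/s

34 m s⁻¹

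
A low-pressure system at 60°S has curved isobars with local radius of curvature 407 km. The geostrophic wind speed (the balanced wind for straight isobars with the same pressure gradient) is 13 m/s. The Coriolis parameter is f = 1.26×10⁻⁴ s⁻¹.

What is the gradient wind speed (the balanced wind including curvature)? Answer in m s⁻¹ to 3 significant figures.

10.7 m s⁻¹

Around a low, centrifugal force acts outward with Coriolis, so pressure-gradient force balances both:
(1/ρ)|∂P/∂n| = fV + V²/R  →  V² + fR·V − fR·V_g = 0
With fR = 1.26×10⁻⁴ × 407×10³ m = 51.3 m/s:
V = [−fR + √((fR)² + 4 fR V_g)]/2 = [−51.3 + √(51.3² + 4×51.3×13)]/2 = 10.7 m/s
Subgeostrophic (V < V_g = 13 m/s), as expected around a low.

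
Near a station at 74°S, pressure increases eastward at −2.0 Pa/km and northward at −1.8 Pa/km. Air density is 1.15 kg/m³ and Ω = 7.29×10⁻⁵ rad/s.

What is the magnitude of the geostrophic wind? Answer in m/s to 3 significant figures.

16.7 m/s

Coriolis parameter at 74°S:
f = 2Ω sin φ = 2 × 7.29×10⁻⁵ × sin 74° = 1.40×10⁻⁴ s⁻¹
In the Southern Hemisphere f is negative: f = −1.40×10⁻⁴ s⁻¹.
Component geostrophic relations (x east, y north):
u_g = −(1/(fρ)) ∂P/∂y,  v_g = (1/(fρ)) ∂P/∂x
u_g = −(−1.8×10⁻³)/(−1.40×10⁻⁴ × 1.15) = −11.2 m/s;  v_g = (−2.0×10⁻³)/(−1.40×10⁻⁴ × 1.15) = 12.4 m/s
|V_g| = √(u_g² + v_g²) = 16.7 m/s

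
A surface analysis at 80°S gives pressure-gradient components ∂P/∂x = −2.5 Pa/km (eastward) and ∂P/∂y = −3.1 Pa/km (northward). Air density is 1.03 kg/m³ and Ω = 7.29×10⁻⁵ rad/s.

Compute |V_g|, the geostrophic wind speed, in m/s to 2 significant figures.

27 m/s

Coriolis parameter at 80°S:
f = 2Ω sin φ = 2 × 7.29×10⁻⁵ × sin 80° = 1.44×10⁻⁴ s⁻¹
In the Southern Hemisphere f is negative: f = −1.44×10⁻⁴ s⁻¹.
Component geostrophic relations (x east, y north):
u_g = −(1/(fρ)) ∂P/∂y,  v_g = (1/(fρ)) ∂P/∂x
u_g = −(−3.1×10⁻³)/(−1.44×10⁻⁴ × 1.03) = −21.0 m/s;  v_g = (−2.5×10⁻³)/(−1.44×10⁻⁴ × 1.03) = 16.9 m/s
|V_g| = √(u_g² + v_g²) = 26.9 m/s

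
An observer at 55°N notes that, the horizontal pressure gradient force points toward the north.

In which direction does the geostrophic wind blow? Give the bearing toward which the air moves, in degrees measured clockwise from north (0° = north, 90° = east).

The pressure-gradient force points toward the north (bearing 000°).
Geostrophic balance: in the Northern Hemisphere the Coriolis force deflects motion to the right, so the geostrophic wind blows 90° to the right of the pressure-gradient force (low pressure on the left).
Rotating 000° by 90° clockwise gives 090° — the wind blows toward the east.

090°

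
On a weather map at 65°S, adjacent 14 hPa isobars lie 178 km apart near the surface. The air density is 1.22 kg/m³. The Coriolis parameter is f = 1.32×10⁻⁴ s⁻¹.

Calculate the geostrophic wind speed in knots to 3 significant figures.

Pressure gradient: |∂P/∂n| = 1400 Pa / 178000 m = 7.87×10⁻³ Pa/m
Geostrophic balance (pressure-gradient force = Coriolis force):
V_g = (1/(fρ)) |∂P/∂n| = 7.87×10⁻³ / (1.32×10⁻⁴ × 1.22) = 48.8 m/s
Converting: 48.8 m/s × 1.944 = 94.9 knots

94.9 knots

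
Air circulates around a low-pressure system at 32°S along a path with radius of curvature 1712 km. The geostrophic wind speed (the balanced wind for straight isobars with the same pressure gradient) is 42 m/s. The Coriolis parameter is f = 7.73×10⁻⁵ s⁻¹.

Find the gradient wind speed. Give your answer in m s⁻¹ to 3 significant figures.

33.5 m s⁻¹

Around a low, centrifugal force acts outward with Coriolis, so pressure-gradient force balances both:
(1/ρ)|∂P/∂n| = fV + V²/R  →  V² + fR·V − fR·V_g = 0
With fR = 7.73×10⁻⁵ × 1712×10³ m = 132 m/s:
V = [−fR + √((fR)² + 4 fR V_g)]/2 = [−132 + √(132² + 4×132×42)]/2 = 33.5 m/s
Subgeostrophic (V < V_g = 42 m/s), as expected around a low.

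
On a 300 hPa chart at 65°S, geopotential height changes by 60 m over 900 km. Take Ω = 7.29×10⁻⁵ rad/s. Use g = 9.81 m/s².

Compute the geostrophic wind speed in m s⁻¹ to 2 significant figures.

4.9 m s⁻¹

Coriolis parameter at 65°S:
f = 2Ω sin φ = 2 × 7.29×10⁻⁵ × sin 65° = 1.32×10⁻⁴ s⁻¹
Height gradient: |∂Z/∂n| = 60 m / 900000 m = 6.67×10⁻⁵
On a pressure surface, geostrophic balance gives V_g = (g/f)|∂Z/∂n|:
V_g = 9.81 × 6.67×10⁻⁵ / 1.32×10⁻⁴ = 4.95 m/s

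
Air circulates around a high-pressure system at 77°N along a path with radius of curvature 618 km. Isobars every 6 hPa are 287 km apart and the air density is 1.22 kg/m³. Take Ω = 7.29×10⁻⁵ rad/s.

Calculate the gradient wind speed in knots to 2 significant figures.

Coriolis parameter at 77°N:
f = 2Ω sin φ = 2 × 7.29×10⁻⁵ × sin 77° = 1.42×10⁻⁴ s⁻¹
Pressure gradient: |∂P/∂n| = 600 Pa / 287000 m = 2.09×10⁻³ Pa/m
Geostrophic speed: V_g = |∂P/∂n|/(fρ) = 2.09×10⁻³/(1.42×10⁻⁴ × 1.22) = 12.1 m/s
Around a high, pressure-gradient force acts outward with centrifugal, so Coriolis balances both:
fV = (1/ρ)|∂P/∂n| + V²/R  →  V² − fR·V + fR·V_g = 0
With fR = 1.42×10⁻⁴ × 618×10³ m = 87.8 m/s:
V = [fR − √((fR)² − 4 fR V_g)]/2 = [87.8 − √(87.8² − 4×87.8×12.1)]/2 = 14.4 m/s
Supergeostrophic (V > V_g = 12.1 m/s), as expected around a high.
Converting: 14.4 m/s × 1.944 = 28 knots

28 knots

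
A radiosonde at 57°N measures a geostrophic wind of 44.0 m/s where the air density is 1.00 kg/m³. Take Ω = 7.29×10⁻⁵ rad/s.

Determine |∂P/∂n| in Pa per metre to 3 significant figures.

5.38×10⁻³ Pa/m

Coriolis parameter at 57°N:
f = 2Ω sin φ = 2 × 7.29×10⁻⁵ × sin 57° = 1.22×10⁻⁴ s⁻¹
Geostrophic balance rearranged: |∂P/∂n| = f ρ V_g
|∂P/∂n| = 1.22×10⁻⁴ × 1.00 × 44.0 = 5.38×10⁻³ Pa/m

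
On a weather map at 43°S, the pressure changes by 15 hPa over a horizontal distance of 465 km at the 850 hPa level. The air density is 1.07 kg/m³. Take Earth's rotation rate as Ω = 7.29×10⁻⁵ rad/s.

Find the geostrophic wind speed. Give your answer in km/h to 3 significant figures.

Coriolis parameter at 43°S:
f = 2Ω sin φ = 2 × 7.29×10⁻⁵ × sin 43° = 9.94×10⁻⁵ s⁻¹
Pressure gradient: |∂P/∂n| = 1500 Pa / 465000 m = 3.23×10⁻³ Pa/m
Geostrophic balance (pressure-gradient force = Coriolis force):
V_g = (1/(fρ)) |∂P/∂n| = 3.23×10⁻³ / (9.94×10⁻⁵ × 1.07) = 30.3 m/s
Converting: 30.3 m/s × 3.6 = 109 km/h

109 km/h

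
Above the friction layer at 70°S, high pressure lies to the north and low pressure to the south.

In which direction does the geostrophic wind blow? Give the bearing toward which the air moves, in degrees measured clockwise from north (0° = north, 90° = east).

090°

The pressure-gradient force points toward the south (bearing 180°).
Geostrophic balance: in the Southern Hemisphere the Coriolis force deflects motion to the left, so the geostrophic wind blows 90° to the left of the pressure-gradient force (low pressure on the right).
Rotating 180° by 90° counterclockwise gives 090° — the wind blows toward the east.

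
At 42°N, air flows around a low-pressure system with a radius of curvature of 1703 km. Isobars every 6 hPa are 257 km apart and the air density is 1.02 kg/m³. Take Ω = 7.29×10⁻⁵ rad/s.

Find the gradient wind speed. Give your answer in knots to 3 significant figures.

40.5 knots

Coriolis parameter at 42°N:
f = 2Ω sin φ = 2 × 7.29×10⁻⁵ × sin 42° = 9.76×10⁻⁵ s⁻¹
Pressure gradient: |∂P/∂n| = 600 Pa / 257000 m = 2.33×10⁻³ Pa/m
Geostrophic speed: V_g = |∂P/∂n|/(fρ) = 2.33×10⁻³/(9.76×10⁻⁵ × 1.02) = 23.5 m/s
Around a low, centrifugal force acts outward with Coriolis, so pressure-gradient force balances both:
(1/ρ)|∂P/∂n| = fV + V²/R  →  V² + fR·V − fR·V_g = 0
With fR = 9.76×10⁻⁵ × 1703×10³ m = 166 m/s:
V = [−fR + √((fR)² + 4 fR V_g)]/2 = [−166 + √(166² + 4×166×23.5)]/2 = 20.8 m/s
Subgeostrophic (V < V_g = 23.5 m/s), as expected around a low.
Converting: 20.8 m/s × 1.944 = 40.5 knots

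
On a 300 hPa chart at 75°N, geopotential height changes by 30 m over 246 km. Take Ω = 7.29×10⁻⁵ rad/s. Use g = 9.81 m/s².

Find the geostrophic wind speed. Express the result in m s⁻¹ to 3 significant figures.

8.49 m s⁻¹

Coriolis parameter at 75°N:
f = 2Ω sin φ = 2 × 7.29×10⁻⁵ × sin 75° = 1.41×10⁻⁴ s⁻¹
Height gradient: |∂Z/∂n| = 30 m / 246000 m = 1.22×10⁻⁴
On a pressure surface, geostrophic balance gives V_g = (g/f)|∂Z/∂n|:
V_g = 9.81 × 1.22×10⁻⁴ / 1.41×10⁻⁴ = 8.49 m/s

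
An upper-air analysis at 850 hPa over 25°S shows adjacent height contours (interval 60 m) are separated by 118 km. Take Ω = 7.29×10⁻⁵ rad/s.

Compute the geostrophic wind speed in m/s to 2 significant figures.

Coriolis parameter at 25°S:
f = 2Ω sin φ = 2 × 7.29×10⁻⁵ × sin 25° = 6.16×10⁻⁵ s⁻¹
Height gradient: |∂Z/∂n| = 60 m / 118000 m = 5.08×10⁻⁴
On a pressure surface, geostrophic balance gives V_g = (g/f)|∂Z/∂n|:
V_g = 9.81 × 5.08×10⁻⁴ / 6.16×10⁻⁵ = 81.0 m/s

81 m/s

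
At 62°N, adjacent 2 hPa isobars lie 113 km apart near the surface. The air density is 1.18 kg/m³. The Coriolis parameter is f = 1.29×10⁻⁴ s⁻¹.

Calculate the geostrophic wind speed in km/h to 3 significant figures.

41.9 km/h

Pressure gradient: |∂P/∂n| = 200 Pa / 113000 m = 1.77×10⁻³ Pa/m
Geostrophic balance (pressure-gradient force = Coriolis force):
V_g = (1/(fρ)) |∂P/∂n| = 1.77×10⁻³ / (1.29×10⁻⁴ × 1.18) = 11.6 m/s
Converting: 11.6 m/s × 3.6 = 41.9 km/h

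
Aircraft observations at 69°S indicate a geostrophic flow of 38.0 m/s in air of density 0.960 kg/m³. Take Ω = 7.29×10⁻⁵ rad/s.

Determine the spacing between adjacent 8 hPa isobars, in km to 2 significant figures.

160 km

Coriolis parameter at 69°S:
f = 2Ω sin φ = 2 × 7.29×10⁻⁵ × sin 69° = 1.36×10⁻⁴ s⁻¹
Geostrophic balance rearranged: |∂P/∂n| = f ρ V_g
|∂P/∂n| = 1.36×10⁻⁴ × 0.960 × 38.0 = 4.97×10⁻³ Pa/m
Isobar spacing: Δn = ΔP/|∂P/∂n| = 800 Pa / 4.97×10⁻³ Pa/m = 161111 m ≈ 160 km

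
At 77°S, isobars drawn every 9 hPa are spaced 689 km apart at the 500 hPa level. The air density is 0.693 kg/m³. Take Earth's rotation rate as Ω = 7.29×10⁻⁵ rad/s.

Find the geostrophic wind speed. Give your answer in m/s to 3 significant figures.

Coriolis parameter at 77°S:
f = 2Ω sin φ = 2 × 7.29×10⁻⁵ × sin 77° = 1.42×10⁻⁴ s⁻¹
Pressure gradient: |∂P/∂n| = 900 Pa / 689000 m = 1.31×10⁻³ Pa/m
Geostrophic balance (pressure-gradient force = Coriolis force):
V_g = (1/(fρ)) |∂P/∂n| = 1.31×10⁻³ / (1.42×10⁻⁴ × 0.693) = 13.3 m/s

13.3 m/s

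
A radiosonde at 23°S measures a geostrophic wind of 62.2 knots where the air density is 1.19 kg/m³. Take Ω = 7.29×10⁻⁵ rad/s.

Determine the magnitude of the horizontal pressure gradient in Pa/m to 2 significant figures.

2.2×10⁻³ Pa/m

Coriolis parameter at 23°S:
f = 2Ω sin φ = 2 × 7.29×10⁻⁵ × sin 23° = 5.70×10⁻⁵ s⁻¹
Wind speed in SI: 62.2 knots = 32.0 m/s
Geostrophic balance rearranged: |∂P/∂n| = f ρ V_g
|∂P/∂n| = 5.70×10⁻⁵ × 1.19 × 32.0 = 2.17×10⁻³ Pa/m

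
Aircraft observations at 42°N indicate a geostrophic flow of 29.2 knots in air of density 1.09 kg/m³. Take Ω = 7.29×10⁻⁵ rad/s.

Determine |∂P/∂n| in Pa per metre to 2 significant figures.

1.6×10⁻³ Pa/m

Coriolis parameter at 42°N:
f = 2Ω sin φ = 2 × 7.29×10⁻⁵ × sin 42° = 9.76×10⁻⁵ s⁻¹
Wind speed in SI: 29.2 knots = 15.0 m/s
Geostrophic balance rearranged: |∂P/∂n| = f ρ V_g
|∂P/∂n| = 9.76×10⁻⁵ × 1.09 × 15.0 = 1.60×10⁻³ Pa/m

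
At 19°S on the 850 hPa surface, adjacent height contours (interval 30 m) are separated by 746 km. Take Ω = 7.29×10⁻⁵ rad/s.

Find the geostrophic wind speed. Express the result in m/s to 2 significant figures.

8.3 m/s

Coriolis parameter at 19°S:
f = 2Ω sin φ = 2 × 7.29×10⁻⁵ × sin 19° = 4.75×10⁻⁵ s⁻¹
Height gradient: |∂Z/∂n| = 30 m / 746000 m = 4.02×10⁻⁵
On a pressure surface, geostrophic balance gives V_g = (g/f)|∂Z/∂n|:
V_g = 9.81 × 4.02×10⁻⁵ / 4.75×10⁻⁵ = 8.31 m/s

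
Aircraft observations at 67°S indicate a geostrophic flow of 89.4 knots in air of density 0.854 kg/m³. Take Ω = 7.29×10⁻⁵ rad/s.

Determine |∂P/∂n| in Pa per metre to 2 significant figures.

Coriolis parameter at 67°S:
f = 2Ω sin φ = 2 × 7.29×10⁻⁵ × sin 67° = 1.34×10⁻⁴ s⁻¹
Wind speed in SI: 89.4 knots = 46.0 m/s
Geostrophic balance rearranged: |∂P/∂n| = f ρ V_g
|∂P/∂n| = 1.34×10⁻⁴ × 0.854 × 46.0 = 5.27×10⁻³ Pa/m

5.3×10⁻³ Pa/m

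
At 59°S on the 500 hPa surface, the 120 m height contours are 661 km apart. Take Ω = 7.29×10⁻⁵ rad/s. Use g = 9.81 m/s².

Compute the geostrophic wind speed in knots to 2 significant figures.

28 knots

Coriolis parameter at 59°S:
f = 2Ω sin φ = 2 × 7.29×10⁻⁵ × sin 59° = 1.25×10⁻⁴ s⁻¹
Height gradient: |∂Z/∂n| = 120 m / 661000 m = 1.82×10⁻⁴
On a pressure surface, geostrophic balance gives V_g = (g/f)|∂Z/∂n|:
V_g = 9.81 × 1.82×10⁻⁴ / 1.25×10⁻⁴ = 14.3 m/s
Converting: 14.3 m/s × 1.944 = 28 knots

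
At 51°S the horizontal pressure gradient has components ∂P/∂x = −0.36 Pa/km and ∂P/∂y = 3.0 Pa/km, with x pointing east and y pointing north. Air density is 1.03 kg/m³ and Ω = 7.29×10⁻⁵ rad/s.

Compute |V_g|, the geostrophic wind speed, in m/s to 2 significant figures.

Coriolis parameter at 51°S:
f = 2Ω sin φ = 2 × 7.29×10⁻⁵ × sin 51° = 1.13×10⁻⁴ s⁻¹
In the Southern Hemisphere f is negative: f = −1.13×10⁻⁴ s⁻¹.
Component geostrophic relations (x east, y north):
u_g = −(1/(fρ)) ∂P/∂y,  v_g = (1/(fρ)) ∂P/∂x
u_g = −(3.0×10⁻³)/(−1.13×10⁻⁴ × 1.03) = 25.7 m/s;  v_g = (−0.36×10⁻³)/(−1.13×10⁻⁴ × 1.03) = 3.08 m/s
|V_g| = √(u_g² + v_g²) = 25.9 m/s

26 m/s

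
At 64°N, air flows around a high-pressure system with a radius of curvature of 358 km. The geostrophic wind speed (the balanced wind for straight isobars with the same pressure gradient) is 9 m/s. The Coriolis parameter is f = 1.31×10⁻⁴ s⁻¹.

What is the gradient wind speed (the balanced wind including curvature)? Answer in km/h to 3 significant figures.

43.7 km/h

Around a high, pressure-gradient force acts outward with centrifugal, so Coriolis balances both:
fV = (1/ρ)|∂P/∂n| + V²/R  →  V² − fR·V + fR·V_g = 0
With fR = 1.31×10⁻⁴ × 358×10³ m = 46.9 m/s:
V = [fR − √((fR)² − 4 fR V_g)]/2 = [46.9 − √(46.9² − 4×46.9×9)]/2 = 12.1 m/s
Supergeostrophic (V > V_g = 9 m/s), as expected around a high.
Converting: 12.1 m/s × 3.6 = 43.7 km/h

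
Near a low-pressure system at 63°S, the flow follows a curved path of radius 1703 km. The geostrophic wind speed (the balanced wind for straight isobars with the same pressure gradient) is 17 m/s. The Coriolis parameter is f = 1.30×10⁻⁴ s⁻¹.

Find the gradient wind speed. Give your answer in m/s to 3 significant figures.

Around a low, centrifugal force acts outward with Coriolis, so pressure-gradient force balances both:
(1/ρ)|∂P/∂n| = fV + V²/R  →  V² + fR·V − fR·V_g = 0
With fR = 1.30×10⁻⁴ × 1703×10³ m = 221 m/s:
V = [−fR + √((fR)² + 4 fR V_g)]/2 = [−221 + √(221² + 4×221×17)]/2 = 15.9 m/s
Subgeostrophic (V < V_g = 17 m/s), as expected around a low.

15.9 m/s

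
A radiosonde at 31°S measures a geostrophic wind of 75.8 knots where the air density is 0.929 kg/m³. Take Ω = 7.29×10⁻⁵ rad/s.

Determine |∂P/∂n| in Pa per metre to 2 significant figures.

2.7×10⁻³ Pa/m

Coriolis parameter at 31°S:
f = 2Ω sin φ = 2 × 7.29×10⁻⁵ × sin 31° = 7.51×10⁻⁵ s⁻¹
Wind speed in SI: 75.8 knots = 39.0 m/s
Geostrophic balance rearranged: |∂P/∂n| = f ρ V_g
|∂P/∂n| = 7.51×10⁻⁵ × 0.929 × 39.0 = 2.72×10⁻³ Pa/m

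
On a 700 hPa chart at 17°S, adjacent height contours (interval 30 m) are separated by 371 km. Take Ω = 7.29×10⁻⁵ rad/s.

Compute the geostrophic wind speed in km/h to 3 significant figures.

Coriolis parameter at 17°S:
f = 2Ω sin φ = 2 × 7.29×10⁻⁵ × sin 17° = 4.26×10⁻⁵ s⁻¹
Height gradient: |∂Z/∂n| = 30 m / 371000 m = 8.09×10⁻⁵
On a pressure surface, geostrophic balance gives V_g = (g/f)|∂Z/∂n|:
V_g = 9.81 × 8.09×10⁻⁵ / 4.26×10⁻⁵ = 18.6 m/s
Converting: 18.6 m/s × 3.6 = 67.0 km/h

67.0 km/h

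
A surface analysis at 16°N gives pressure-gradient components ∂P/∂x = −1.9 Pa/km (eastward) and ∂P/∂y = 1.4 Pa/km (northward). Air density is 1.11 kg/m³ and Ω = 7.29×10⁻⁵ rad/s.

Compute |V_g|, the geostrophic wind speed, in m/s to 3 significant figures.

Coriolis parameter at 16°N:
f = 2Ω sin φ = 2 × 7.29×10⁻⁵ × sin 16° = 4.02×10⁻⁵ s⁻¹
Component geostrophic relations (x east, y north):
u_g = −(1/(fρ)) ∂P/∂y,  v_g = (1/(fρ)) ∂P/∂x
u_g = −(1.4×10⁻³)/(4.02×10⁻⁵ × 1.11) = −31.4 m/s;  v_g = (−1.9×10⁻³)/(4.02×10⁻⁵ × 1.11) = −42.6 m/s
|V_g| = √(u_g² + v_g²) = 52.9 m/s

52.9 m/s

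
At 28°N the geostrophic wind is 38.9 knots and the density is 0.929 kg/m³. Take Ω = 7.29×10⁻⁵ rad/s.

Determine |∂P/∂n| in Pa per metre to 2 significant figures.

1.3×10⁻³ Pa/m

Coriolis parameter at 28°N:
f = 2Ω sin φ = 2 × 7.29×10⁻⁵ × sin 28° = 6.84×10⁻⁵ s⁻¹
Wind speed in SI: 38.9 knots = 20.0 m/s
Geostrophic balance rearranged: |∂P/∂n| = f ρ V_g
|∂P/∂n| = 6.84×10⁻⁵ × 0.929 × 20.0 = 1.27×10⁻³ Pa/m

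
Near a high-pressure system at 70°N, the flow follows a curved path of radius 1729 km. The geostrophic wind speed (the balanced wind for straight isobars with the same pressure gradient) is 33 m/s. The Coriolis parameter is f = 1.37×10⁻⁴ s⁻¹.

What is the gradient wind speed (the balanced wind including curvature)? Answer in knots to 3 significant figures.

Around a high, pressure-gradient force acts outward with centrifugal, so Coriolis balances both:
fV = (1/ρ)|∂P/∂n| + V²/R  →  V² − fR·V + fR·V_g = 0
With fR = 1.37×10⁻⁴ × 1729×10³ m = 237 m/s:
V = [fR − √((fR)² − 4 fR V_g)]/2 = [237 − √(237² − 4×237×33)]/2 = 39.6 m/s
Supergeostrophic (V > V_g = 33 m/s), as expected around a high.
Converting: 39.6 m/s × 1.944 = 77.0 knots

77.0 knots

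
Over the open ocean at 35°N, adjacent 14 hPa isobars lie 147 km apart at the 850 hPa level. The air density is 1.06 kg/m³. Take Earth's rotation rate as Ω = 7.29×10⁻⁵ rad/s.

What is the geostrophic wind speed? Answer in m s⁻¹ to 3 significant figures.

107 m s⁻¹

Coriolis parameter at 35°N:
f = 2Ω sin φ = 2 × 7.29×10⁻⁵ × sin 35° = 8.36×10⁻⁵ s⁻¹
Pressure gradient: |∂P/∂n| = 1400 Pa / 147000 m = 9.52×10⁻³ Pa/m
Geostrophic balance (pressure-gradient force = Coriolis force):
V_g = (1/(fρ)) |∂P/∂n| = 9.52×10⁻³ / (8.36×10⁻⁵ × 1.06) = 107 m/s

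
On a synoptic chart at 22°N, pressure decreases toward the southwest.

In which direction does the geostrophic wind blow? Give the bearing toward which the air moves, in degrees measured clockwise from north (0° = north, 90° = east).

The pressure-gradient force points toward the southwest (bearing 225°).
Geostrophic balance: in the Northern Hemisphere the Coriolis force deflects motion to the right, so the geostrophic wind blows 90° to the right of the pressure-gradient force (low pressure on the left).
Rotating 225° by 90° clockwise gives 315° — the wind blows toward the northwest.

315°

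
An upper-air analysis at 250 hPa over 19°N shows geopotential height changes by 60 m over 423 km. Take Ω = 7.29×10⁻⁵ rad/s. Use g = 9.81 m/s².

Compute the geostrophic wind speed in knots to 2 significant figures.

Coriolis parameter at 19°N:
f = 2Ω sin φ = 2 × 7.29×10⁻⁵ × sin 19° = 4.75×10⁻⁵ s⁻¹
Height gradient: |∂Z/∂n| = 60 m / 423000 m = 1.42×10⁻⁴
On a pressure surface, geostrophic balance gives V_g = (g/f)|∂Z/∂n|:
V_g = 9.81 × 1.42×10⁻⁴ / 4.75×10⁻⁵ = 29.3 m/s
Converting: 29.3 m/s × 1.944 = 57 knots

57 knots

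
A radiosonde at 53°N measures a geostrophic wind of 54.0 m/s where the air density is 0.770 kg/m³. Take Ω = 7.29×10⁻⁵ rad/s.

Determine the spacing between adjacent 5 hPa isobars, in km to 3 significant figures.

103 km

Coriolis parameter at 53°N:
f = 2Ω sin φ = 2 × 7.29×10⁻⁵ × sin 53° = 1.16×10⁻⁴ s⁻¹
Geostrophic balance rearranged: |∂P/∂n| = f ρ V_g
|∂P/∂n| = 1.16×10⁻⁴ × 0.770 × 54.0 = 4.84×10⁻³ Pa/m
Isobar spacing: Δn = ΔP/|∂P/∂n| = 500 Pa / 4.84×10⁻³ Pa/m = 103271 m ≈ 103 km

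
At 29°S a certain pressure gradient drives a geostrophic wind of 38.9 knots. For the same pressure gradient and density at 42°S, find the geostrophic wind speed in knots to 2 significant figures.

28 knots

With the same pressure gradient and density, V_g ∝ 1/f ∝ 1/sin φ.
V₂ = V₁ · sin φ₁ / sin φ₂ = 38.9 × sin 29° / sin 42°
V₂ = 38.9 × 0.4848/0.6691 = 28 knots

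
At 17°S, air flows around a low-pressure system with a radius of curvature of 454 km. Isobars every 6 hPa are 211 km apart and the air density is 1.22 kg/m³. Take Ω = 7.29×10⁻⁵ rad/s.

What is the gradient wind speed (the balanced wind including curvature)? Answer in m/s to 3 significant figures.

24.3 m/s

Coriolis parameter at 17°S:
f = 2Ω sin φ = 2 × 7.29×10⁻⁵ × sin 17° = 4.26×10⁻⁵ s⁻¹
Pressure gradient: |∂P/∂n| = 600 Pa / 211000 m = 2.84×10⁻³ Pa/m
Geostrophic speed: V_g = |∂P/∂n|/(fρ) = 2.84×10⁻³/(4.26×10⁻⁵ × 1.22) = 54.7 m/s
Around a low, centrifugal force acts outward with Coriolis, so pressure-gradient force balances both:
(1/ρ)|∂P/∂n| = fV + V²/R  →  V² + fR·V − fR·V_g = 0
With fR = 4.26×10⁻⁵ × 454×10³ m = 19.4 m/s:
V = [−fR + √((fR)² + 4 fR V_g)]/2 = [−19.4 + √(19.4² + 4×19.4×54.7)]/2 = 24.3 m/s
Subgeostrophic (V < V_g = 54.7 m/s), as expected around a low.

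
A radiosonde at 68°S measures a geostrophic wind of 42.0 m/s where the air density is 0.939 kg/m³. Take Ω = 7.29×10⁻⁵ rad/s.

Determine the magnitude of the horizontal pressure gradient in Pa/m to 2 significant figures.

5.3×10⁻³ Pa/m

Coriolis parameter at 68°S:
f = 2Ω sin φ = 2 × 7.29×10⁻⁵ × sin 68° = 1.35×10⁻⁴ s⁻¹
Geostrophic balance rearranged: |∂P/∂n| = f ρ V_g
|∂P/∂n| = 1.35×10⁻⁴ × 0.939 × 42.0 = 5.33×10⁻³ Pa/m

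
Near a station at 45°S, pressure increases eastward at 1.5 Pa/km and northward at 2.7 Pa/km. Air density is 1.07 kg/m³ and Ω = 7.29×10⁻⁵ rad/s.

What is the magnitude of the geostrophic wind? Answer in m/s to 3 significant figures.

28.0 m/s

Coriolis parameter at 45°S:
f = 2Ω sin φ = 2 × 7.29×10⁻⁵ × sin 45° = 1.03×10⁻⁴ s⁻¹
In the Southern Hemisphere f is negative: f = −1.03×10⁻⁴ s⁻¹.
Component geostrophic relations (x east, y north):
u_g = −(1/(fρ)) ∂P/∂y,  v_g = (1/(fρ)) ∂P/∂x
u_g = −(2.7×10⁻³)/(−1.03×10⁻⁴ × 1.07) = 24.5 m/s;  v_g = (1.5×10⁻³)/(−1.03×10⁻⁴ × 1.07) = −13.6 m/s
|V_g| = √(u_g² + v_g²) = 28.0 m/s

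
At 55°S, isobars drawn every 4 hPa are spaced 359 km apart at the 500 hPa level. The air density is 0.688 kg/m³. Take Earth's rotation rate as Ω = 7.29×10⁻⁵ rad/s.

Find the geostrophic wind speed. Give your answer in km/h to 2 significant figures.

Coriolis parameter at 55°S:
f = 2Ω sin φ = 2 × 7.29×10⁻⁵ × sin 55° = 1.19×10⁻⁴ s⁻¹
Pressure gradient: |∂P/∂n| = 400 Pa / 359000 m = 1.11×10⁻³ Pa/m
Geostrophic balance (pressure-gradient force = Coriolis force):
V_g = (1/(fρ)) |∂P/∂n| = 1.11×10⁻³ / (1.19×10⁻⁴ × 0.688) = 13.6 m/s
Converting: 13.6 m/s × 3.6 = 49 km/h

49 km/h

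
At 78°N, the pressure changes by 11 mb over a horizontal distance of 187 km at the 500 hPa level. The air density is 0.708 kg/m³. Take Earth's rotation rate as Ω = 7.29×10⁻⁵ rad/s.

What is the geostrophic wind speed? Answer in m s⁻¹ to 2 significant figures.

Coriolis parameter at 78°N:
f = 2Ω sin φ = 2 × 7.29×10⁻⁵ × sin 78° = 1.43×10⁻⁴ s⁻¹
Pressure gradient: |∂P/∂n| = 1100 Pa / 187000 m = 5.88×10⁻³ Pa/m
Geostrophic balance (pressure-gradient force = Coriolis force):
V_g = (1/(fρ)) |∂P/∂n| = 5.88×10⁻³ / (1.43×10⁻⁴ × 0.708) = 58.3 m/s

58 m s⁻¹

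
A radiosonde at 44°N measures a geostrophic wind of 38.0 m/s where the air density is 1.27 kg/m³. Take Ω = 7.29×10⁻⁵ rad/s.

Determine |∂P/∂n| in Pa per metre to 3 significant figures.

Coriolis parameter at 44°N:
f = 2Ω sin φ = 2 × 7.29×10⁻⁵ × sin 44° = 1.01×10⁻⁴ s⁻¹
Geostrophic balance rearranged: |∂P/∂n| = f ρ V_g
|∂P/∂n| = 1.01×10⁻⁴ × 1.27 × 38.0 = 4.89×10⁻³ Pa/m

4.89×10⁻³ Pa/m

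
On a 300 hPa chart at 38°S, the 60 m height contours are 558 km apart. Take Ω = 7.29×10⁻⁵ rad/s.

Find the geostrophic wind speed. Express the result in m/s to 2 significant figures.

12 m/s

Coriolis parameter at 38°S:
f = 2Ω sin φ = 2 × 7.29×10⁻⁵ × sin 38° = 8.98×10⁻⁵ s⁻¹
Height gradient: |∂Z/∂n| = 60 m / 558000 m = 1.08×10⁻⁴
On a pressure surface, geostrophic balance gives V_g = (g/f)|∂Z/∂n|:
V_g = 9.81 × 1.08×10⁻⁴ / 8.98×10⁻⁵ = 11.8 m/s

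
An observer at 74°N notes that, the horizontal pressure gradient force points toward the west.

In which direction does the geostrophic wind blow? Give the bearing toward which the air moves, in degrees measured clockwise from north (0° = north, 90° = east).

000°

The pressure-gradient force points toward the west (bearing 270°).
Geostrophic balance: in the Northern Hemisphere the Coriolis force deflects motion to the right, so the geostrophic wind blows 90° to the right of the pressure-gradient force (low pressure on the left).
Rotating 270° by 90° clockwise gives 000° — the wind blows toward the north.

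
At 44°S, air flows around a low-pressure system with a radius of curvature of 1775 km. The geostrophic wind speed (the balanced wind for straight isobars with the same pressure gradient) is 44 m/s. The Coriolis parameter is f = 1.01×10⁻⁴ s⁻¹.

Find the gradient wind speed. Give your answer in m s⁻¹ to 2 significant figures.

37 m s⁻¹

Around a low, centrifugal force acts outward with Coriolis, so pressure-gradient force balances both:
(1/ρ)|∂P/∂n| = fV + V²/R  →  V² + fR·V − fR·V_g = 0
With fR = 1.01×10⁻⁴ × 1775×10³ m = 179 m/s:
V = [−fR + √((fR)² + 4 fR V_g)]/2 = [−179 + √(179² + 4×179×44)]/2 = 36.5 m/s
Subgeostrophic (V < V_g = 44 m/s), as expected around a low.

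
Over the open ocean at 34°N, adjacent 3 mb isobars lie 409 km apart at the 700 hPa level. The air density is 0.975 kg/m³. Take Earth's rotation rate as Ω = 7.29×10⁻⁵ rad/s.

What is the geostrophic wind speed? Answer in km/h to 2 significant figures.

33 km/h

Coriolis parameter at 34°N:
f = 2Ω sin φ = 2 × 7.29×10⁻⁵ × sin 34° = 8.15×10⁻⁵ s⁻¹
Pressure gradient: |∂P/∂n| = 300 Pa / 409000 m = 7.33×10⁻⁴ Pa/m
Geostrophic balance (pressure-gradient force = Coriolis force):
V_g = (1/(fρ)) |∂P/∂n| = 7.33×10⁻⁴ / (8.15×10⁻⁵ × 0.975) = 9.23 m/s
Converting: 9.23 m/s × 3.6 = 33 km/h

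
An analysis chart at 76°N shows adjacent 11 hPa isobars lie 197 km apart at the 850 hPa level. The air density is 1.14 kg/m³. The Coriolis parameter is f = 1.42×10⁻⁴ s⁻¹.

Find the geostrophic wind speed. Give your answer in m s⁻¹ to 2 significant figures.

Pressure gradient: |∂P/∂n| = 1100 Pa / 197000 m = 5.58×10⁻³ Pa/m
Geostrophic balance (pressure-gradient force = Coriolis force):
V_g = (1/(fρ)) |∂P/∂n| = 5.58×10⁻³ / (1.42×10⁻⁴ × 1.14) = 34.5 m/s

34 m s⁻¹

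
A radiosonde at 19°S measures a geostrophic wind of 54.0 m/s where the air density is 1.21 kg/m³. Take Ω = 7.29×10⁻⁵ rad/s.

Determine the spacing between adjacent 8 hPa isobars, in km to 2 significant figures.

260 km

Coriolis parameter at 19°S:
f = 2Ω sin φ = 2 × 7.29×10⁻⁵ × sin 19° = 4.75×10⁻⁵ s⁻¹
Geostrophic balance rearranged: |∂P/∂n| = f ρ V_g
|∂P/∂n| = 4.75×10⁻⁵ × 1.21 × 54.0 = 3.10×10⁻³ Pa/m
Isobar spacing: Δn = ΔP/|∂P/∂n| = 800 Pa / 3.10×10⁻³ Pa/m = 257936 m ≈ 260 km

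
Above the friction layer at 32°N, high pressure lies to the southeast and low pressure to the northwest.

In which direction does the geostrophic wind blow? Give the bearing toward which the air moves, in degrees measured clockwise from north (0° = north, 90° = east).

The pressure-gradient force points toward the northwest (bearing 315°).
Geostrophic balance: in the Northern Hemisphere the Coriolis force deflects motion to the right, so the geostrophic wind blows 90° to the right of the pressure-gradient force (low pressure on the left).
Rotating 315° by 90° clockwise gives 045° — the wind blows toward the northeast.

045°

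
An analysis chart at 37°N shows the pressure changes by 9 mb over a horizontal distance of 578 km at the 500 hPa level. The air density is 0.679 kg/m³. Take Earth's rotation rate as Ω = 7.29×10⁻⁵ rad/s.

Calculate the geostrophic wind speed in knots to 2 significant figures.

Coriolis parameter at 37°N:
f = 2Ω sin φ = 2 × 7.29×10⁻⁵ × sin 37° = 8.77×10⁻⁵ s⁻¹
Pressure gradient: |∂P/∂n| = 900 Pa / 578000 m = 1.56×10⁻³ Pa/m
Geostrophic balance (pressure-gradient force = Coriolis force):
V_g = (1/(fρ)) |∂P/∂n| = 1.56×10⁻³ / (8.77×10⁻⁵ × 0.679) = 26.1 m/s
Converting: 26.1 m/s × 1.944 = 51 knots

51 knots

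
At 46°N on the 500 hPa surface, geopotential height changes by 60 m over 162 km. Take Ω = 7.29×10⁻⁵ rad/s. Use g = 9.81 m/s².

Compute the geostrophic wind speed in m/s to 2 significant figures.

35 m/s

Coriolis parameter at 46°N:
f = 2Ω sin φ = 2 × 7.29×10⁻⁵ × sin 46° = 1.05×10⁻⁴ s⁻¹
Height gradient: |∂Z/∂n| = 60 m / 162000 m = 3.70×10⁻⁴
On a pressure surface, geostrophic balance gives V_g = (g/f)|∂Z/∂n|:
V_g = 9.81 × 3.70×10⁻⁴ / 1.05×10⁻⁴ = 34.6 m/s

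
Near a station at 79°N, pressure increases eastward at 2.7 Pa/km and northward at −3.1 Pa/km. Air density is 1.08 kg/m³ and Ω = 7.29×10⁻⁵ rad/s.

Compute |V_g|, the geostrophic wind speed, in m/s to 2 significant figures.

Coriolis parameter at 79°N:
f = 2Ω sin φ = 2 × 7.29×10⁻⁵ × sin 79° = 1.43×10⁻⁴ s⁻¹
Component geostrophic relations (x east, y north):
u_g = −(1/(fρ)) ∂P/∂y,  v_g = (1/(fρ)) ∂P/∂x
u_g = −(−3.1×10⁻³)/(1.43×10⁻⁴ × 1.08) = 20.1 m/s;  v_g = (2.7×10⁻³)/(1.43×10⁻⁴ × 1.08) = 17.5 m/s
|V_g| = √(u_g² + v_g²) = 26.6 m/s

27 m/s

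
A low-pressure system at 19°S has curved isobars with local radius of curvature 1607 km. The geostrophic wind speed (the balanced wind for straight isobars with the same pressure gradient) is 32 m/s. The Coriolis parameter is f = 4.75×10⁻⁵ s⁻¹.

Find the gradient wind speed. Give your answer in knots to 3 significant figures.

Around a low, centrifugal force acts outward with Coriolis, so pressure-gradient force balances both:
(1/ρ)|∂P/∂n| = fV + V²/R  →  V² + fR·V − fR·V_g = 0
With fR = 4.75×10⁻⁵ × 1607×10³ m = 76.3 m/s:
V = [−fR + √((fR)² + 4 fR V_g)]/2 = [−76.3 + √(76.3² + 4×76.3×32)]/2 = 24.3 m/s
Subgeostrophic (V < V_g = 32 m/s), as expected around a low.
Converting: 24.3 m/s × 1.944 = 47.2 knots

47.2 knots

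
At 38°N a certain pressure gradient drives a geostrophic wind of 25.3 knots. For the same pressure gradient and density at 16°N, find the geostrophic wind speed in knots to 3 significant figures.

56.5 knots

With the same pressure gradient and density, V_g ∝ 1/f ∝ 1/sin φ.
V₂ = V₁ · sin φ₁ / sin φ₂ = 25.3 × sin 38° / sin 16°
V₂ = 25.3 × 0.6157/0.2756 = 56.5 knots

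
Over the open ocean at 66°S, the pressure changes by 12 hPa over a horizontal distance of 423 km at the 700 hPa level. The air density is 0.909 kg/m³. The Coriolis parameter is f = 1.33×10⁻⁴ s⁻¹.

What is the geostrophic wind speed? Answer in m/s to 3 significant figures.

Pressure gradient: |∂P/∂n| = 1200 Pa / 423000 m = 2.84×10⁻³ Pa/m
Geostrophic balance (pressure-gradient force = Coriolis force):
V_g = (1/(fρ)) |∂P/∂n| = 2.84×10⁻³ / (1.33×10⁻⁴ × 0.909) = 23.5 m/s

23.5 m/s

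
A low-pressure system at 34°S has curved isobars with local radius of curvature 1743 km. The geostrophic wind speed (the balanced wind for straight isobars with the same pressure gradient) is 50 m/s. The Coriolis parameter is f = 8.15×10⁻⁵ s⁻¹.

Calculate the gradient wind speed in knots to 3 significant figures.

Around a low, centrifugal force acts outward with Coriolis, so pressure-gradient force balances both:
(1/ρ)|∂P/∂n| = fV + V²/R  →  V² + fR·V − fR·V_g = 0
With fR = 8.15×10⁻⁵ × 1743×10³ m = 142 m/s:
V = [−fR + √((fR)² + 4 fR V_g)]/2 = [−142 + √(142² + 4×142×50)]/2 = 39.2 m/s
Subgeostrophic (V < V_g = 50 m/s), as expected around a low.
Converting: 39.2 m/s × 1.944 = 76.2 knots

76.2 knots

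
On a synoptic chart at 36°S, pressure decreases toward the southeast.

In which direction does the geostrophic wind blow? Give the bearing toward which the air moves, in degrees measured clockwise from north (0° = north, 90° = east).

045°

The pressure-gradient force points toward the southeast (bearing 135°).
Geostrophic balance: in the Southern Hemisphere the Coriolis force deflects motion to the left, so the geostrophic wind blows 90° to the left of the pressure-gradient force (low pressure on the right).
Rotating 135° by 90° counterclockwise gives 045° — the wind blows toward the northeast.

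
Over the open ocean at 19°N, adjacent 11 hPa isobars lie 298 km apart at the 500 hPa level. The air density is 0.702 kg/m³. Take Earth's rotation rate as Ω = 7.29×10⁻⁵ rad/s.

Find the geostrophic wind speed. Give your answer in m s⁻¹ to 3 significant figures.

Coriolis parameter at 19°N:
f = 2Ω sin φ = 2 × 7.29×10⁻⁵ × sin 19° = 4.75×10⁻⁵ s⁻¹
Pressure gradient: |∂P/∂n| = 1100 Pa / 298000 m = 3.69×10⁻³ Pa/m
Geostrophic balance (pressure-gradient force = Coriolis force):
V_g = (1/(fρ)) |∂P/∂n| = 3.69×10⁻³ / (4.75×10⁻⁵ × 0.702) = 111 m/s

111 m s⁻¹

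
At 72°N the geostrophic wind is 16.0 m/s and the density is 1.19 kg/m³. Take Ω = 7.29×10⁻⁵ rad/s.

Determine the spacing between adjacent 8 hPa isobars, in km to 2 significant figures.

300 km

Coriolis parameter at 72°N:
f = 2Ω sin φ = 2 × 7.29×10⁻⁵ × sin 72° = 1.39×10⁻⁴ s⁻¹
Geostrophic balance rearranged: |∂P/∂n| = f ρ V_g
|∂P/∂n| = 1.39×10⁻⁴ × 1.19 × 16.0 = 2.64×10⁻³ Pa/m
Isobar spacing: Δn = ΔP/|∂P/∂n| = 800 Pa / 2.64×10⁻³ Pa/m = 303012 m ≈ 300 km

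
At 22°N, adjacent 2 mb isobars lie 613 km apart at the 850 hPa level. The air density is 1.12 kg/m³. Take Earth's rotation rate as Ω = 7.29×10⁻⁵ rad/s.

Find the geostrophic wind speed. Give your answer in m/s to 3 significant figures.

5.33 m/s

Coriolis parameter at 22°N:
f = 2Ω sin φ = 2 × 7.29×10⁻⁵ × sin 22° = 5.46×10⁻⁵ s⁻¹
Pressure gradient: |∂P/∂n| = 200 Pa / 613000 m = 3.26×10⁻⁴ Pa/m
Geostrophic balance (pressure-gradient force = Coriolis force):
V_g = (1/(fρ)) |∂P/∂n| = 3.26×10⁻⁴ / (5.46×10⁻⁵ × 1.12) = 5.33 m/s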